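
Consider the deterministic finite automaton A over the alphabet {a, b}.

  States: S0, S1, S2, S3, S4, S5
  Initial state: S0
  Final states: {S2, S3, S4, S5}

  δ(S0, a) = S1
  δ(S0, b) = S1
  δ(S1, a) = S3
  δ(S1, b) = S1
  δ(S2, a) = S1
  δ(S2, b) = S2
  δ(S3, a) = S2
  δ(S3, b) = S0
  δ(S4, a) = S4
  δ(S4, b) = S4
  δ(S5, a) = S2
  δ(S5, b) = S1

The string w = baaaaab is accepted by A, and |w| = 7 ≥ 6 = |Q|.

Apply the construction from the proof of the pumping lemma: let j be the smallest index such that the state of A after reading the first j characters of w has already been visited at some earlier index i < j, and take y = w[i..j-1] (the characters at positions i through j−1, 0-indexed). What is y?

aaa

State sequence: S0 -b-> S1 -a-> S3 -a-> S2 -a-> S1 -a-> S3 -a-> S2 -b-> S2
First repeat at step 4: S1 was already visited.

So i = 1, j = 4, giving x = w[0:1] = b, y = w[1:4] = aaa, z = w[4:7] = aab.
Check: |xy| = 4 ≤ 6 and |y| = 3 ≥ 1. Reading y takes A from S1 back to S1, so every xyⁱz is accepted.
Pumping length from the standard proof: p = 6 (the number of states). The repeated state found above gives |xy| = j ≤ 6 and |y| = j − i ≥ 1.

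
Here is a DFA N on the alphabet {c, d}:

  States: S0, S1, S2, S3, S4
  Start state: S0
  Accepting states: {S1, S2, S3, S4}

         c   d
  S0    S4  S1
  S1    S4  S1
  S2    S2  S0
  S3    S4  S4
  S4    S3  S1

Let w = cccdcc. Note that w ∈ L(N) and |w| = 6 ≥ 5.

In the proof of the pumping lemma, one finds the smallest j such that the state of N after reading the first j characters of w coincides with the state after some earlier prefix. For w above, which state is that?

S4

Run of N on w = c c c d c c:
  step 0: S0  (start)
  step 1: S4  (read c: S0→S4)
  step 2: S3  (read c: S4→S3)
  step 3: S4  (read c: S3→S4)   ← first repeat (S4 seen earlier)
  step 4: S1  (read d: S4→S1)
  step 5: S4  (read c: S1→S4)
  step 6: S3  (read c: S4→S3)

The earliest repeat is at step j = 3: N is in S4, which it already visited at step i = 1.
The DFA has 5 states, so the proof of the pumping lemma guarantees a repeated state among the first 5+1 visited; the segment between the two visits is the pumpable y.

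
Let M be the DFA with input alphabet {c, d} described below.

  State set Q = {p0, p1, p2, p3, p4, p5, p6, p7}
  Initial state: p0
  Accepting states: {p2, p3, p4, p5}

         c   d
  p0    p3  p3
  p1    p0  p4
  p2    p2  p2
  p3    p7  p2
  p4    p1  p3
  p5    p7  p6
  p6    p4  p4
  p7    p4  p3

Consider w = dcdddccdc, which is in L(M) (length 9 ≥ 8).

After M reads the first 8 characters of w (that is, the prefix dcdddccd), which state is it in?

State sequence: p0 -d-> p3 -c-> p7 -d-> p3 -d-> p2 -d-> p2 -c-> p2 -c-> p2 -d-> p2

After reading 8 characters, M is in state p2.

p2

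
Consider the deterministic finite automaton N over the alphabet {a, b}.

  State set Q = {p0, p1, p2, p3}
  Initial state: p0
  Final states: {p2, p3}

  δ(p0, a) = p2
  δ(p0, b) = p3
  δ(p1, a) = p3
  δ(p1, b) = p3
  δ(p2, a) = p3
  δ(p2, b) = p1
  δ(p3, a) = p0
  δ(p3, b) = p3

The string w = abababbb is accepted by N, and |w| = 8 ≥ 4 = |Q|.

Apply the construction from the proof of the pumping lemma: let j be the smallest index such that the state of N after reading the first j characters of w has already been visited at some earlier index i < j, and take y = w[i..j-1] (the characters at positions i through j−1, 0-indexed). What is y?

State sequence: p0 -a-> p2 -b-> p1 -a-> p3 -b-> p3 -a-> p0 -b-> p3 -b-> p3 -b-> p3
First repeat at step 4: p3 was already visited.

So i = 3, j = 4, giving x = w[0:3] = aba, y = w[3:4] = b, z = w[4:8] = abbb.
Check: |xy| = 4 ≤ 4 and |y| = 1 ≥ 1. Reading y takes N from p3 back to p3, so every xyⁱz is accepted.

b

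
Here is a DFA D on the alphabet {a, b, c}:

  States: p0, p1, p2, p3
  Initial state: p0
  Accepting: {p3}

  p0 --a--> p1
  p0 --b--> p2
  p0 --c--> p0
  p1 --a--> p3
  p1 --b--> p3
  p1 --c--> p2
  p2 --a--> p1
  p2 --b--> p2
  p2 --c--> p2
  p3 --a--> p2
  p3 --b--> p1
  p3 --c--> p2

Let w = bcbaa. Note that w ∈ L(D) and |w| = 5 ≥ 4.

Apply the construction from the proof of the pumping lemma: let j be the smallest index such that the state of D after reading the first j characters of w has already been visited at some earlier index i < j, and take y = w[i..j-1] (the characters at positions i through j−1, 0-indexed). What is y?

c

Run of D on w = b c b a a:
  step 0: p0  (start)
  step 1: p2  (read b: p0→p2)
  step 2: p2  (read c: p2→p2)   ← first repeat (p2 seen earlier)
  step 3: p2  (read b: p2→p2)
  step 4: p1  (read a: p2→p1)
  step 5: p3  (read a: p1→p3)

So i = 1, j = 2, giving x = w[0:1] = b, y = w[1:2] = c, z = w[2:5] = baa.
Check: |xy| = 2 ≤ 4 and |y| = 1 ≥ 1. Reading y takes D from p2 back to p2, so every xyⁱz is accepted.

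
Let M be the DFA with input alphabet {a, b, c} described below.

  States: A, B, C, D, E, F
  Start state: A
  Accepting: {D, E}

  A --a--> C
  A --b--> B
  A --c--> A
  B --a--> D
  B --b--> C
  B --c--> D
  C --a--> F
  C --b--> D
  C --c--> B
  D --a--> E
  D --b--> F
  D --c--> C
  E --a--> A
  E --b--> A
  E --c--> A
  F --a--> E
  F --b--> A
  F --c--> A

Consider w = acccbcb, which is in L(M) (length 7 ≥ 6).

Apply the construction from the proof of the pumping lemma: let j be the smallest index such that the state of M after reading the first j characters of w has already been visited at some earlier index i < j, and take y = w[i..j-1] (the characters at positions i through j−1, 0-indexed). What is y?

Run of M on w = a c c c b c b:
  step 0: A  (start)
  step 1: C  (read a: A→C)
  step 2: B  (read c: C→B)
  step 3: D  (read c: B→D)
  step 4: C  (read c: D→C)   ← first repeat (C seen earlier)
  step 5: D  (read b: C→D)
  step 6: C  (read c: D→C)
  step 7: D  (read b: C→D)

So i = 1, j = 4, giving x = w[0:1] = a, y = w[1:4] = ccc, z = w[4:7] = bcb.
Check: |xy| = 4 ≤ 6 and |y| = 3 ≥ 1. Reading y takes M from C back to C, so every xyⁱz is accepted.

ccc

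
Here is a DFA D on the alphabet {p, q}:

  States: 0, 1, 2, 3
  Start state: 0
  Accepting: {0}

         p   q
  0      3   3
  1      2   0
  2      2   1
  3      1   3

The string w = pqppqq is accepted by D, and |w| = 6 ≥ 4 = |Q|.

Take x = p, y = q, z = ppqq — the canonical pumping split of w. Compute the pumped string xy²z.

pqqppqq

xy^2z = p·q·q·ppqq = pqqppqq.
Reading y = q takes D from 3 back to 3, so after x·y·y the machine is still in 3, and z then leads to the accepting state 0. Hence pqqppqq ∈ L(D).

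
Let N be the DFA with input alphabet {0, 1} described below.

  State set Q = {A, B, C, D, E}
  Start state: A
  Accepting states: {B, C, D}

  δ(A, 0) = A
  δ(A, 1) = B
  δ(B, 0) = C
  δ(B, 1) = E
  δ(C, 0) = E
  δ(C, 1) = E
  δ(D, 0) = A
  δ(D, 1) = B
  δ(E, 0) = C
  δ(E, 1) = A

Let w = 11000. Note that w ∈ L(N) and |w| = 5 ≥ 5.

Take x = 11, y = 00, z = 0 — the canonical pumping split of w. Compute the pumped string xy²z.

xy^2z = 11·00·00·0 = 1100000.
Reading y = 00 takes N from E back to E, so after x·y·y the machine is still in E, and z then leads to the accepting state C. Hence 1100000 ∈ L(N).

1100000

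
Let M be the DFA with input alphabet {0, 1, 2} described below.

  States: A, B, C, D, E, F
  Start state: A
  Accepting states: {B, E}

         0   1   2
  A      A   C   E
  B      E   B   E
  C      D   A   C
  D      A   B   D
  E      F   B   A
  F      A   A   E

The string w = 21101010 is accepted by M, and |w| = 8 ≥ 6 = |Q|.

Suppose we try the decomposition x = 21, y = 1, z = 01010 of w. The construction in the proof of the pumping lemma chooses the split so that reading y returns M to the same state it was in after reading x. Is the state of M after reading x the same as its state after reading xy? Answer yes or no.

State sequence: A -2-> E -1-> B -1-> B

After x (step 2): B. After xy (step 3): B.
They match, so y = 1 drives M around a cycle from B back to itself; pumping y any number of times keeps M in B before reading z, and xyⁱz ∈ L(M) for every i ≥ 0.

yes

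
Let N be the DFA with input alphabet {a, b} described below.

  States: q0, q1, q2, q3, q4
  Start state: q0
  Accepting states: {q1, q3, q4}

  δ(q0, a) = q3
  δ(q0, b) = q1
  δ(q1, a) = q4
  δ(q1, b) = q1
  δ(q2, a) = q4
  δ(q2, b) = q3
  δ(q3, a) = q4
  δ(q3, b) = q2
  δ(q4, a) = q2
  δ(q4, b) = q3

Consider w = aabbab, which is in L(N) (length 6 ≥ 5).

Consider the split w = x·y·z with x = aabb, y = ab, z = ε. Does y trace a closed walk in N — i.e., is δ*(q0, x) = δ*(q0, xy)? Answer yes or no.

no

State sequence: q0 -a-> q3 -a-> q4 -b-> q3 -b-> q2 -a-> q4 -b-> q3

After x (step 4): q2. After xy (step 6): q3.
They differ (q2 ≠ q3), so y is not a cycle from the state after x; this split is not the one the pumping-lemma construction produces, and pumping y need not keep the string in L(N).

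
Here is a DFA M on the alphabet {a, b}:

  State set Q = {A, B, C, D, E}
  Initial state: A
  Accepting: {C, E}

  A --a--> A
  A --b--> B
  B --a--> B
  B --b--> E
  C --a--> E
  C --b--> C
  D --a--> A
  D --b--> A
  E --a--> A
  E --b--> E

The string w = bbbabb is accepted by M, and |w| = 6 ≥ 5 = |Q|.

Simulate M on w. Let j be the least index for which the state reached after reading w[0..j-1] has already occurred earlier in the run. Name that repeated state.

E

State sequence: A -b-> B -b-> E -b-> E -a-> A -b-> B -b-> E
First repeat at step 3: E was already visited.

The earliest repeat is at step j = 3: M is in E, which it already visited at step i = 2.
Pumping length from the standard proof: p = 5 (the number of states). The repeated state found above gives |xy| = j ≤ 5 and |y| = j − i ≥ 1.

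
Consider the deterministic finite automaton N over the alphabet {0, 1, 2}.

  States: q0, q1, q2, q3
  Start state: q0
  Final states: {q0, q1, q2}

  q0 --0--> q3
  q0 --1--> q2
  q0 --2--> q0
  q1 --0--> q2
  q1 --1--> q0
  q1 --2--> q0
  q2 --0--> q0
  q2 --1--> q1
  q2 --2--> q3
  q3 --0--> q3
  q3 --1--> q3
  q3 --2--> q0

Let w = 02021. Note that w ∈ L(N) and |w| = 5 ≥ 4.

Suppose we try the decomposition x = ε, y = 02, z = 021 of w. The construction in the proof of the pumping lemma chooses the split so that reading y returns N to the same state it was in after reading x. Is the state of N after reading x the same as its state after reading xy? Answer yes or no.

State sequence: q0 -0-> q3 -2-> q0

After x (step 0): q0. After xy (step 2): q0.
They match, so y = 02 drives N around a cycle from q0 back to itself; pumping y any number of times keeps N in q0 before reading z, and xyⁱz ∈ L(N) for every i ≥ 0.

yes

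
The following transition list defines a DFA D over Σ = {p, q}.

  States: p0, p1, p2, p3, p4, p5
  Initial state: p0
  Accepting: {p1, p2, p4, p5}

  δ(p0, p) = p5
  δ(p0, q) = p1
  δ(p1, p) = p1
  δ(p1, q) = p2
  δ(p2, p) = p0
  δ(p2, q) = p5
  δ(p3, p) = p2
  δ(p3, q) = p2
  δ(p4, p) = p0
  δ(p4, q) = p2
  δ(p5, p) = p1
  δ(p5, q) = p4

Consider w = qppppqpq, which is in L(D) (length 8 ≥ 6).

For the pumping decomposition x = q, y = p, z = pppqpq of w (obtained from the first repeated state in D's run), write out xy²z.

qpppppqpq

xy^2z = q·p·p·pppqpq = qpppppqpq.
Reading y = p takes D from p1 back to p1, so after x·y·y the machine is still in p1, and z then leads to the accepting state p1. Hence qpppppqpq ∈ L(D).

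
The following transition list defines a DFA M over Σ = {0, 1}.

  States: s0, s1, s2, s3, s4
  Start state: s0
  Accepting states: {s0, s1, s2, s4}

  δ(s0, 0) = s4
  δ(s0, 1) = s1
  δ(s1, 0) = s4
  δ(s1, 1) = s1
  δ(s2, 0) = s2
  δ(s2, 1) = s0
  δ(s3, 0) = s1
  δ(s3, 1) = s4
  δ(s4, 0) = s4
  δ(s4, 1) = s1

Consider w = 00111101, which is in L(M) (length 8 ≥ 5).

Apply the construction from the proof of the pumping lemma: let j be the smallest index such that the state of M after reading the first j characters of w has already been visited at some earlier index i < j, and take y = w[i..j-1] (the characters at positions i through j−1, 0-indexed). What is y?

State sequence: s0 -0-> s4 -0-> s4 -1-> s1 -1-> s1 -1-> s1 -1-> s1 -0-> s4 -1-> s1
First repeat at step 2: s4 was already visited.

So i = 1, j = 2, giving x = w[0:1] = 0, y = w[1:2] = 0, z = w[2:8] = 111101.
Check: |xy| = 2 ≤ 5 and |y| = 1 ≥ 1. Reading y takes M from s4 back to s4, so every xyⁱz is accepted.

0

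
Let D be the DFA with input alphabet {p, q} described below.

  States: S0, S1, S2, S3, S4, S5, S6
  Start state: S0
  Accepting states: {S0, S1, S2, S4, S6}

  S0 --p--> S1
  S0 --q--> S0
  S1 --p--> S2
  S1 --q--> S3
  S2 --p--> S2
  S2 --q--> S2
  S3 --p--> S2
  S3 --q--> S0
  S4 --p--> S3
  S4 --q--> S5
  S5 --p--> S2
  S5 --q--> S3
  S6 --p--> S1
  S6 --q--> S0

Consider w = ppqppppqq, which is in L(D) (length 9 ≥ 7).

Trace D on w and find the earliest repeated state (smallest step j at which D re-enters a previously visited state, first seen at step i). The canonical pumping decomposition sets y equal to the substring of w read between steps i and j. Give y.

State sequence: S0 -p-> S1 -p-> S2 -q-> S2 -p-> S2 -p-> S2 -p-> S2 -p-> S2 -q-> S2 -q-> S2
First repeat at step 3: S2 was already visited.

So i = 2, j = 3, giving x = w[0:2] = pp, y = w[2:3] = q, z = w[3:9] = ppppqq.
Check: |xy| = 3 ≤ 7 and |y| = 1 ≥ 1. Reading y takes D from S2 back to S2, so every xyⁱz is accepted.

q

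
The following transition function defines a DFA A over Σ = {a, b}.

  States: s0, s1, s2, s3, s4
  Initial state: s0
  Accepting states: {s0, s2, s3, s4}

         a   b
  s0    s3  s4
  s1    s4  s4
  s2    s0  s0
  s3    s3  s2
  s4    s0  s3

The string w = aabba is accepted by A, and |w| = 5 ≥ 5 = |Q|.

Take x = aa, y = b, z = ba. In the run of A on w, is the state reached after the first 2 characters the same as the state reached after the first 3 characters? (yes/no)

no

State sequence: s0 -a-> s3 -a-> s3 -b-> s2

After x (step 2): s3. After xy (step 3): s2.
They differ (s3 ≠ s2), so y is not a cycle from the state after x; this split is not the one the pumping-lemma construction produces, and pumping y need not keep the string in L(A).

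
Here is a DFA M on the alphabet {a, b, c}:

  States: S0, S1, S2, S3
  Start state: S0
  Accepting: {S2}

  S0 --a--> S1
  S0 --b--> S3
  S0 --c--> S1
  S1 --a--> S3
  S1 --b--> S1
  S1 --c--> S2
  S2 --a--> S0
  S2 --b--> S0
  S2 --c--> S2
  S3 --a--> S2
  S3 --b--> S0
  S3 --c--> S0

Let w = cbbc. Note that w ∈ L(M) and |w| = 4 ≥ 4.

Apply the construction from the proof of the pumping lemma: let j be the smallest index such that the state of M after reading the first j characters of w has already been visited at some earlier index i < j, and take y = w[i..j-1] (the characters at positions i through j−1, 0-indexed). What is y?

Run of M on w = c b b c:
  step 0: S0  (start)
  step 1: S1  (read c: S0→S1)
  step 2: S1  (read b: S1→S1)   ← first repeat (S1 seen earlier)
  step 3: S1  (read b: S1→S1)
  step 4: S2  (read c: S1→S2)

So i = 1, j = 2, giving x = w[0:1] = c, y = w[1:2] = b, z = w[2:4] = bc.
Check: |xy| = 2 ≤ 4 and |y| = 1 ≥ 1. Reading y takes M from S1 back to S1, so every xyⁱz is accepted.

b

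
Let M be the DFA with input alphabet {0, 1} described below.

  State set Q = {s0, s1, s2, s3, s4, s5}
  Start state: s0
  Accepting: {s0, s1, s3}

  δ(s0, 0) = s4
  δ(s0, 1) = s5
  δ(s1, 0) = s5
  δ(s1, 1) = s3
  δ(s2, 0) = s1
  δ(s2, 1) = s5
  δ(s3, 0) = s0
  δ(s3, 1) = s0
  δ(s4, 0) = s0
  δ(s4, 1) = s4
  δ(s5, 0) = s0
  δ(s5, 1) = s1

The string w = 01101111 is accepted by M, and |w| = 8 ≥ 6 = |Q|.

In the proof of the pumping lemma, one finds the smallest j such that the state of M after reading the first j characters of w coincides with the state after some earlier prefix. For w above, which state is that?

s4

Run of M on w = 0 1 1 0 1 1 1 1:
  step 0: s0  (start)
  step 1: s4  (read 0: s0→s4)
  step 2: s4  (read 1: s4→s4)   ← first repeat (s4 seen earlier)
  step 3: s4  (read 1: s4→s4)
  step 4: s0  (read 0: s4→s0)
  step 5: s5  (read 1: s0→s5)
  step 6: s1  (read 1: s5→s1)
  step 7: s3  (read 1: s1→s3)
  step 8: s0  (read 1: s3→s0)

The earliest repeat is at step j = 2: M is in s4, which it already visited at step i = 1.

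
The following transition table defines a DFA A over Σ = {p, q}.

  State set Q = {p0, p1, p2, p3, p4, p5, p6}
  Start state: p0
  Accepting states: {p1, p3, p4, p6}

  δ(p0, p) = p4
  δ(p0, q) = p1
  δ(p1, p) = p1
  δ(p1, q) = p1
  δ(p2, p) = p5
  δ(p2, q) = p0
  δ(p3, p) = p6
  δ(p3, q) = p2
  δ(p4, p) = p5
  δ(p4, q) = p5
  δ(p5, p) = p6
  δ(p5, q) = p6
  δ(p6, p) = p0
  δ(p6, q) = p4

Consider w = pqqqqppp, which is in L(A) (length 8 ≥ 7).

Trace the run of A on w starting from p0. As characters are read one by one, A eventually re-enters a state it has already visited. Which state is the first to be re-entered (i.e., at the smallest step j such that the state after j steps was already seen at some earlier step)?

p4

Run of A on w = p q q q q p p p:
  step 0: p0  (start)
  step 1: p4  (read p: p0→p4)
  step 2: p5  (read q: p4→p5)
  step 3: p6  (read q: p5→p6)
  step 4: p4  (read q: p6→p4)   ← first repeat (p4 seen earlier)
  step 5: p5  (read q: p4→p5)
  step 6: p6  (read p: p5→p6)
  step 7: p0  (read p: p6→p0)
  step 8: p4  (read p: p0→p4)

The earliest repeat is at step j = 4: A is in p4, which it already visited at step i = 1.
The DFA has 7 states, so the proof of the pumping lemma guarantees a repeated state among the first 7+1 visited; the segment between the two visits is the pumpable y.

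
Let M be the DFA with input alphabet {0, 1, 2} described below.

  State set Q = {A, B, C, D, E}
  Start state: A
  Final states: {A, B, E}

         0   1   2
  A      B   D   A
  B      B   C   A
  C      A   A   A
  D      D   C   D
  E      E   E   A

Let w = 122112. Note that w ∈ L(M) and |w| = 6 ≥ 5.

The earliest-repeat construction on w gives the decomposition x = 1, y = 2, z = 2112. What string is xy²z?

xy^2z = 1·2·2·2112 = 1222112.
Reading y = 2 takes M from D back to D, so after x·y·y the machine is still in D, and z then leads to the accepting state A. Hence 1222112 ∈ L(M).

1222112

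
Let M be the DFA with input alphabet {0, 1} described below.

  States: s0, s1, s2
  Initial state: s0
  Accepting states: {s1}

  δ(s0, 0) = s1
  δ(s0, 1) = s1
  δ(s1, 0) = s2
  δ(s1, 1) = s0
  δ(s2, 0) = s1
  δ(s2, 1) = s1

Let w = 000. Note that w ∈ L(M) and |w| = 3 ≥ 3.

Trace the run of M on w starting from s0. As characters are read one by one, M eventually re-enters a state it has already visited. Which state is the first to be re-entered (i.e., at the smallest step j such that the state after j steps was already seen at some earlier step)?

State sequence: s0 -0-> s1 -0-> s2 -0-> s1
First repeat at step 3: s1 was already visited.

The earliest repeat is at step j = 3: M is in s1, which it already visited at step i = 1.

s1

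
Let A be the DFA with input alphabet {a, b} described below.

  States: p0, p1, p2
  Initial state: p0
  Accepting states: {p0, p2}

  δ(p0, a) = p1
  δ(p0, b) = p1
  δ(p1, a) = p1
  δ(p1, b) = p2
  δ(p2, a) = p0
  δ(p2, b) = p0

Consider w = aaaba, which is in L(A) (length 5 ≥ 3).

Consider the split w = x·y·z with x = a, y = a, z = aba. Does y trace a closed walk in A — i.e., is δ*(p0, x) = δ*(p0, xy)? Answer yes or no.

Run of A on the first 2 characters of w = a a:
  step 0: p0  (start)
  step 1: p1  (read a: p0→p1)
  step 2: p1  (read a: p1→p1)

After x (step 1): p1. After xy (step 2): p1.
They match, so y = a drives A around a cycle from p1 back to itself; pumping y any number of times keeps A in p1 before reading z, and xyⁱz ∈ L(A) for every i ≥ 0.

yes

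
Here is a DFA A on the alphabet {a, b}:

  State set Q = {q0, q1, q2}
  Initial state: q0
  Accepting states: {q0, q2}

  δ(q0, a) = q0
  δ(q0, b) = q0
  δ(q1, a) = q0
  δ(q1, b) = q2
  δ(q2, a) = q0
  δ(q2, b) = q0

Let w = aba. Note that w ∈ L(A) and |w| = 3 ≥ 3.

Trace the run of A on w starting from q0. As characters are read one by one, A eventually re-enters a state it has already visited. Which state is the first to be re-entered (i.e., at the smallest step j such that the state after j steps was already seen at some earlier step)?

Run of A on w = a b a:
  step 0: q0  (start)
  step 1: q0  (read a: q0→q0)   ← first repeat (q0 seen earlier)
  step 2: q0  (read b: q0→q0)
  step 3: q0  (read a: q0→q0)

The earliest repeat is at step j = 1: A is in q0, which it already visited at step i = 0.
Since A has 3 states, any run of length ≥ 3 visits 3+1 states, so by pigeonhole some state repeats within the first 3 steps — that repeat gives the pumpable loop.

q0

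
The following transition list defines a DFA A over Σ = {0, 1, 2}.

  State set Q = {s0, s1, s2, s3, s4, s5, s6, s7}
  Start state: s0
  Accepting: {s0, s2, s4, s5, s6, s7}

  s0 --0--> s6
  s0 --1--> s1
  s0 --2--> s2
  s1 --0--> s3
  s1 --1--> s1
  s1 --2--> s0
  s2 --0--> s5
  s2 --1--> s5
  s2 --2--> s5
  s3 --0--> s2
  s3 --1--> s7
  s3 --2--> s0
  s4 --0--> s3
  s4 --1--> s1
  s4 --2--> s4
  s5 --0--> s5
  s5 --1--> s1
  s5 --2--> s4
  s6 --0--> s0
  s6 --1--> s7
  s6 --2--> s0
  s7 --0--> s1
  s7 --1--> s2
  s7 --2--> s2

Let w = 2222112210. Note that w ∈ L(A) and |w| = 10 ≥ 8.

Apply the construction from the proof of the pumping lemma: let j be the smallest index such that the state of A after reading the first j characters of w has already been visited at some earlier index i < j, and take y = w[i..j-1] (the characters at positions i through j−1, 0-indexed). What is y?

State sequence: s0 -2-> s2 -2-> s5 -2-> s4 -2-> s4 -1-> s1 -1-> s1 -2-> s0 -2-> s2 -1-> s5 -0-> s5
First repeat at step 4: s4 was already visited.

So i = 3, j = 4, giving x = w[0:3] = 222, y = w[3:4] = 2, z = w[4:10] = 112210.
Check: |xy| = 4 ≤ 8 and |y| = 1 ≥ 1. Reading y takes A from s4 back to s4, so every xyⁱz is accepted.
The DFA has 8 states, so the proof of the pumping lemma guarantees a repeated state among the first 8+1 visited; the segment between the two visits is the pumpable y.

2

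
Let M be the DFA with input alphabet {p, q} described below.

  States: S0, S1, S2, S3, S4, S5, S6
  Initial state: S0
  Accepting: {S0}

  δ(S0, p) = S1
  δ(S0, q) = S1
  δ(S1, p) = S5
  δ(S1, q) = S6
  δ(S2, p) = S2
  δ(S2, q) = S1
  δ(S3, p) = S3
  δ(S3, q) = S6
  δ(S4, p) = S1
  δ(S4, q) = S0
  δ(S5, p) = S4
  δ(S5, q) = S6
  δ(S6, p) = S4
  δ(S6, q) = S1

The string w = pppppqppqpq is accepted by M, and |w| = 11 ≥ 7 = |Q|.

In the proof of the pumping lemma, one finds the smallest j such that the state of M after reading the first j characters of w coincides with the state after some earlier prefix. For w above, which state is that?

S1

Run of M on w = p p p p p q p p q p q:
  step 0: S0  (start)
  step 1: S1  (read p: S0→S1)
  step 2: S5  (read p: S1→S5)
  step 3: S4  (read p: S5→S4)
  step 4: S1  (read p: S4→S1)   ← first repeat (S1 seen earlier)
  step 5: S5  (read p: S1→S5)
  step 6: S6  (read q: S5→S6)
  step 7: S4  (read p: S6→S4)
  step 8: S1  (read p: S4→S1)
  step 9: S6  (read q: S1→S6)
  step 10: S4  (read p: S6→S4)
  step 11: S0  (read q: S4→S0)

The earliest repeat is at step j = 4: M is in S1, which it already visited at step i = 1.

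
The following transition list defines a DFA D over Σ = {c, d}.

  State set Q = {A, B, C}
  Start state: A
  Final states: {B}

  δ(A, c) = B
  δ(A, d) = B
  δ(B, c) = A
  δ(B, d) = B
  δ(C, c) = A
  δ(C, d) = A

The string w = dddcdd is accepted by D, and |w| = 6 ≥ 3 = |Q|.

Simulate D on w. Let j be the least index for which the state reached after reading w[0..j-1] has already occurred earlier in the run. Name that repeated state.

State sequence: A -d-> B -d-> B -d-> B -c-> A -d-> B -d-> B
First repeat at step 2: B was already visited.

The earliest repeat is at step j = 2: D is in B, which it already visited at step i = 1.

B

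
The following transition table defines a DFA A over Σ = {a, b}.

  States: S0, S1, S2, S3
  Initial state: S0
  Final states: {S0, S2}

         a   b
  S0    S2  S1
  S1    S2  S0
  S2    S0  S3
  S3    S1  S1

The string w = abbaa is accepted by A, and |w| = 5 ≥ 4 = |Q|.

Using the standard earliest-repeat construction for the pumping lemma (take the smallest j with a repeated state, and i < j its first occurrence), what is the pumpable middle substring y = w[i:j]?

bba

Run of A on w = a b b a a:
  step 0: S0  (start)
  step 1: S2  (read a: S0→S2)
  step 2: S3  (read b: S2→S3)
  step 3: S1  (read b: S3→S1)
  step 4: S2  (read a: S1→S2)   ← first repeat (S2 seen earlier)
  step 5: S0  (read a: S2→S0)

So i = 1, j = 4, giving x = w[0:1] = a, y = w[1:4] = bba, z = w[4:5] = a.
Check: |xy| = 4 ≤ 4 and |y| = 3 ≥ 1. Reading y takes A from S2 back to S2, so every xyⁱz is accepted.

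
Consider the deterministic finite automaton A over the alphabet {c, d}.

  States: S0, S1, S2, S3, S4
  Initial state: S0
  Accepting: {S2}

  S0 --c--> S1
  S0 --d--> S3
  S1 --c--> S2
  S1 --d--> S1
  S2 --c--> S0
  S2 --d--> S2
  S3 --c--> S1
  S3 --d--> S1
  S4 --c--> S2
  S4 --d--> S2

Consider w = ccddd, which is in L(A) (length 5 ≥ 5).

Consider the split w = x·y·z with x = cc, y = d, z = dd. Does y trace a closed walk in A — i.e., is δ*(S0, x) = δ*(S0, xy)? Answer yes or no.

yes

Run of A on the first 3 characters of w = c c d:
  step 0: S0  (start)
  step 1: S1  (read c: S0→S1)
  step 2: S2  (read c: S1→S2)
  step 3: S2  (read d: S2→S2)

After x (step 2): S2. After xy (step 3): S2.
They match, so y = d drives A around a cycle from S2 back to itself; pumping y any number of times keeps A in S2 before reading z, and xyⁱz ∈ L(A) for every i ≥ 0.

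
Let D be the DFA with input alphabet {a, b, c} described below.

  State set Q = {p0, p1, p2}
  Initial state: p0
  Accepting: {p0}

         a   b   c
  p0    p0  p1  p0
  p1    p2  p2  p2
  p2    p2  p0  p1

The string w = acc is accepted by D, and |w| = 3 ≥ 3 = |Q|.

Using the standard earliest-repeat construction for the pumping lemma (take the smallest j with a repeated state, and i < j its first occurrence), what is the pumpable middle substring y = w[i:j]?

a

Run of D on w = a c c:
  step 0: p0  (start)
  step 1: p0  (read a: p0→p0)   ← first repeat (p0 seen earlier)
  step 2: p0  (read c: p0→p0)
  step 3: p0  (read c: p0→p0)

So i = 0, j = 1, giving x = w[0:0] = ε, y = w[0:1] = a, z = w[1:3] = cc.
Check: |xy| = 1 ≤ 3 and |y| = 1 ≥ 1. Reading y takes D from p0 back to p0, so every xyⁱz is accepted.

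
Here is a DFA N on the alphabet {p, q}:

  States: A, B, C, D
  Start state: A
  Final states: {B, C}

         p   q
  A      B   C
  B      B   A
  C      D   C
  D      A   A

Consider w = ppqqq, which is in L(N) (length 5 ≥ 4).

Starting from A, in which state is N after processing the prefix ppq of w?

A

State sequence: A -p-> B -p-> B -q-> A

After reading 3 characters, N is in state A.
(This kind of state-tracing is the core of the pumping-lemma construction: with 4 states, pigeonhole forces a repeat within the first 4 steps.)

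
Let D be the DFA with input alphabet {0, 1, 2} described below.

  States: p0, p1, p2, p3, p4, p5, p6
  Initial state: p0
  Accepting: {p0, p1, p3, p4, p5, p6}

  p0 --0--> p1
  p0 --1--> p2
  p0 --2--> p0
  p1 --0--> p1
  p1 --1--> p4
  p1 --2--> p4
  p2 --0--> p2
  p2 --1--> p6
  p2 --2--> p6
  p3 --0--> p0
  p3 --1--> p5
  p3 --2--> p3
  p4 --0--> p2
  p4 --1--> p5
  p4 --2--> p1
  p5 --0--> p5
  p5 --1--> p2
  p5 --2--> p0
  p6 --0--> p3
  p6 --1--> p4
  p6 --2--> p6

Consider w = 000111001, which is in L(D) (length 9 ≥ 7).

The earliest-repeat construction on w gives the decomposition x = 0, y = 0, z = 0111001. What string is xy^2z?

0000111001

xy^2z = 0·0·0·0111001 = 0000111001.
Reading y = 0 takes D from p1 back to p1, so after x·y·y the machine is still in p1, and z then leads to the accepting state p6. Hence 0000111001 ∈ L(D).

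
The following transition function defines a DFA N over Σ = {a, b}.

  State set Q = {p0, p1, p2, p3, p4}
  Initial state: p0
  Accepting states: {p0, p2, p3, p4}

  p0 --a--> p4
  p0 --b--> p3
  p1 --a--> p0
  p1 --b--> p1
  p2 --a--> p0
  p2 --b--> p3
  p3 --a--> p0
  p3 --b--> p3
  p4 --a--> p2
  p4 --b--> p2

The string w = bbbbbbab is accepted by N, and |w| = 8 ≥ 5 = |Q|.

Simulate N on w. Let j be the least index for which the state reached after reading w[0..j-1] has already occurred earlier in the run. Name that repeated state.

State sequence: p0 -b-> p3 -b-> p3 -b-> p3 -b-> p3 -b-> p3 -b-> p3 -a-> p0 -b-> p3
First repeat at step 2: p3 was already visited.

The earliest repeat is at step j = 2: N is in p3, which it already visited at step i = 1.

p3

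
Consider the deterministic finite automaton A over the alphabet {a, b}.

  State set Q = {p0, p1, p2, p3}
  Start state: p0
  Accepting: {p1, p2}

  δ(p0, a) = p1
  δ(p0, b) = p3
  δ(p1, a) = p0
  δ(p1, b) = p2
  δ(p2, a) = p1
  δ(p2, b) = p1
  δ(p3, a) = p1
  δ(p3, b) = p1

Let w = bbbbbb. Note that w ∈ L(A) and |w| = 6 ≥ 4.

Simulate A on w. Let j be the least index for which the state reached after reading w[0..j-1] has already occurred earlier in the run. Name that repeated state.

p1

State sequence: p0 -b-> p3 -b-> p1 -b-> p2 -b-> p1 -b-> p2 -b-> p1
First repeat at step 4: p1 was already visited.

The earliest repeat is at step j = 4: A is in p1, which it already visited at step i = 2.
Since A has 4 states, any run of length ≥ 4 visits 4+1 states, so by pigeonhole some state repeats within the first 4 steps — that repeat gives the pumpable loop.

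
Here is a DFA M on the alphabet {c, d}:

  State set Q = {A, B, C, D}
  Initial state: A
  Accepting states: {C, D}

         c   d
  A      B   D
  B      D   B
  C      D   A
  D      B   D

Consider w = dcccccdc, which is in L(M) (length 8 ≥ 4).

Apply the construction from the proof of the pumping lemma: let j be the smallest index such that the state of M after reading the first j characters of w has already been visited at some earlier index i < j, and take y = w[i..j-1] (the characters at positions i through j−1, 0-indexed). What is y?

State sequence: A -d-> D -c-> B -c-> D -c-> B -c-> D -c-> B -d-> B -c-> D
First repeat at step 3: D was already visited.

So i = 1, j = 3, giving x = w[0:1] = d, y = w[1:3] = cc, z = w[3:8] = cccdc.
Check: |xy| = 3 ≤ 4 and |y| = 2 ≥ 1. Reading y takes M from D back to D, so every xyⁱz is accepted.

cc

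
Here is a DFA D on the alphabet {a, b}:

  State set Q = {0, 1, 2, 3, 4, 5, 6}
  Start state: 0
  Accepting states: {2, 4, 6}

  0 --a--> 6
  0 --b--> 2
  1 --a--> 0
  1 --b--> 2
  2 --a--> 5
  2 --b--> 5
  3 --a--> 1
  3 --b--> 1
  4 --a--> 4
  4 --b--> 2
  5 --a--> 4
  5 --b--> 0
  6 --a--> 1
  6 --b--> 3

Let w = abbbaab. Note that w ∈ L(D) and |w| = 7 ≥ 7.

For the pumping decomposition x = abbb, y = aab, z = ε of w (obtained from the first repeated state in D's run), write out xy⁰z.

abbb

xy⁰z = xz = abbb·ε = abbb.
Reading y = aab takes D from 2 back to 2, so after x the machine is still in 2, and z then leads to the accepting state 2. Hence abbb ∈ L(D).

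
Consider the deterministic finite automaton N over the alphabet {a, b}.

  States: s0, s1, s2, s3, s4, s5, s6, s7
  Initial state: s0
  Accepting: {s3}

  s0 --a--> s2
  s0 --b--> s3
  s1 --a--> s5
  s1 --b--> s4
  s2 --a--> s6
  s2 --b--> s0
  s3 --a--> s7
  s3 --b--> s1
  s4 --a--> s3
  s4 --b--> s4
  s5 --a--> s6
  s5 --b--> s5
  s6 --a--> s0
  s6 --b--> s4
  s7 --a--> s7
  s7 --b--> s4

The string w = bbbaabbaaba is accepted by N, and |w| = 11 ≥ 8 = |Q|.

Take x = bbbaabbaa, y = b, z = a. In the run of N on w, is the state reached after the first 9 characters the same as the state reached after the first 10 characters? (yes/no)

Run of N on the first 10 characters of w = b b b a a b b a a b:
  step 0: s0  (start)
  step 1: s3  (read b: s0→s3)
  step 2: s1  (read b: s3→s1)
  step 3: s4  (read b: s1→s4)
  step 4: s3  (read a: s4→s3)
  step 5: s7  (read a: s3→s7)
  step 6: s4  (read b: s7→s4)
  step 7: s4  (read b: s4→s4)
  step 8: s3  (read a: s4→s3)
  step 9: s7  (read a: s3→s7)
  step 10: s4  (read b: s7→s4)

After x (step 9): s7. After xy (step 10): s4.
They differ (s7 ≠ s4), so y is not a cycle from the state after x; this split is not the one the pumping-lemma construction produces, and pumping y need not keep the string in L(N).

no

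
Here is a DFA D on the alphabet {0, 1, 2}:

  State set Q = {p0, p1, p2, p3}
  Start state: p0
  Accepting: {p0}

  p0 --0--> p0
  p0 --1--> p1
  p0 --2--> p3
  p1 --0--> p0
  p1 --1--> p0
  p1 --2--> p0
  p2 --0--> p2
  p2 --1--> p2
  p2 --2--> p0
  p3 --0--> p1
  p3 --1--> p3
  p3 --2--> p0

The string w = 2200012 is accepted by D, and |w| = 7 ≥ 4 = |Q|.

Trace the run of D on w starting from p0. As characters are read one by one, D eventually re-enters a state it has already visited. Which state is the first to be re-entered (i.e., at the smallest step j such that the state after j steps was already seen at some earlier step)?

p0

Run of D on w = 2 2 0 0 0 1 2:
  step 0: p0  (start)
  step 1: p3  (read 2: p0→p3)
  step 2: p0  (read 2: p3→p0)   ← first repeat (p0 seen earlier)
  step 3: p0  (read 0: p0→p0)
  step 4: p0  (read 0: p0→p0)
  step 5: p0  (read 0: p0→p0)
  step 6: p1  (read 1: p0→p1)
  step 7: p0  (read 2: p1→p0)

The earliest repeat is at step j = 2: D is in p0, which it already visited at step i = 0.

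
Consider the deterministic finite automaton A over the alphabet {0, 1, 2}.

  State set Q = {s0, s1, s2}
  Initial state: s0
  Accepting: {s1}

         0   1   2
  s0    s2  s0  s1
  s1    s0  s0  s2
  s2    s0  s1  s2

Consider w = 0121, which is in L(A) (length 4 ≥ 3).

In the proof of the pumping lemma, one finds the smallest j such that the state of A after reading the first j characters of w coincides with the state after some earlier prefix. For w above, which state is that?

Run of A on w = 0 1 2 1:
  step 0: s0  (start)
  step 1: s2  (read 0: s0→s2)
  step 2: s1  (read 1: s2→s1)
  step 3: s2  (read 2: s1→s2)   ← first repeat (s2 seen earlier)
  step 4: s1  (read 1: s2→s1)

The earliest repeat is at step j = 3: A is in s2, which it already visited at step i = 1.
Since A has 3 states, any run of length ≥ 3 visits 3+1 states, so by pigeonhole some state repeats within the first 3 steps — that repeat gives the pumpable loop.

s2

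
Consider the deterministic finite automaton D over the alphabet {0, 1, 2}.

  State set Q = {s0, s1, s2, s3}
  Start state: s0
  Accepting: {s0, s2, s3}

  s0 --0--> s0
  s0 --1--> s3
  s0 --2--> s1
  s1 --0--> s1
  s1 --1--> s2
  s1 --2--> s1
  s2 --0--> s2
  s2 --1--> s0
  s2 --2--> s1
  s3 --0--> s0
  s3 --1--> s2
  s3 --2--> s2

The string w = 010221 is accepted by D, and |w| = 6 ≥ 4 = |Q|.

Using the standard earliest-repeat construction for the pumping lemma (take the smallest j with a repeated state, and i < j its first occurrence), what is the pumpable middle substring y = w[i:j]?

0

State sequence: s0 -0-> s0 -1-> s3 -0-> s0 -2-> s1 -2-> s1 -1-> s2
First repeat at step 1: s0 was already visited.

So i = 0, j = 1, giving x = w[0:0] = ε, y = w[0:1] = 0, z = w[1:6] = 10221.
Check: |xy| = 1 ≤ 4 and |y| = 1 ≥ 1. Reading y takes D from s0 back to s0, so every xyⁱz is accepted.
Pumping length from the standard proof: p = 4 (the number of states). The repeated state found above gives |xy| = j ≤ 4 and |y| = j − i ≥ 1.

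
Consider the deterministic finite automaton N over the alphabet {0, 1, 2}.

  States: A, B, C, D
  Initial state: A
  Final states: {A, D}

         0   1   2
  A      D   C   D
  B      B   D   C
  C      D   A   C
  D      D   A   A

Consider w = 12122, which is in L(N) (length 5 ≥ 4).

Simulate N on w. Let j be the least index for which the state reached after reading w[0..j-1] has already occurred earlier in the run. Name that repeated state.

State sequence: A -1-> C -2-> C -1-> A -2-> D -2-> A
First repeat at step 2: C was already visited.

The earliest repeat is at step j = 2: N is in C, which it already visited at step i = 1.

C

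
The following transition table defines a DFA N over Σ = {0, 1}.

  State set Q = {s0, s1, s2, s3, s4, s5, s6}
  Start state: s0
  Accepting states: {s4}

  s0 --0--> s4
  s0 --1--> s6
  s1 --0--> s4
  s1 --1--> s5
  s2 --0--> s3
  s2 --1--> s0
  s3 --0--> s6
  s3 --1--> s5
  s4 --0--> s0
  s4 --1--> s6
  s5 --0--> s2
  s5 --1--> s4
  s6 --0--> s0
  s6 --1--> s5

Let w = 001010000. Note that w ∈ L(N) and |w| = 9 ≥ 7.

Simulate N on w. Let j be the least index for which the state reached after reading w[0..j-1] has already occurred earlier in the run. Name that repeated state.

Run of N on w = 0 0 1 0 1 0 0 0 0:
  step 0: s0  (start)
  step 1: s4  (read 0: s0→s4)
  step 2: s0  (read 0: s4→s0)   ← first repeat (s0 seen earlier)
  step 3: s6  (read 1: s0→s6)
  step 4: s0  (read 0: s6→s0)
  step 5: s6  (read 1: s0→s6)
  step 6: s0  (read 0: s6→s0)
  step 7: s4  (read 0: s0→s4)
  step 8: s0  (read 0: s4→s0)
  step 9: s4  (read 0: s0→s4)

The earliest repeat is at step j = 2: N is in s0, which it already visited at step i = 0.
Pumping length from the standard proof: p = 7 (the number of states). The repeated state found above gives |xy| = j ≤ 7 and |y| = j − i ≥ 1.

s0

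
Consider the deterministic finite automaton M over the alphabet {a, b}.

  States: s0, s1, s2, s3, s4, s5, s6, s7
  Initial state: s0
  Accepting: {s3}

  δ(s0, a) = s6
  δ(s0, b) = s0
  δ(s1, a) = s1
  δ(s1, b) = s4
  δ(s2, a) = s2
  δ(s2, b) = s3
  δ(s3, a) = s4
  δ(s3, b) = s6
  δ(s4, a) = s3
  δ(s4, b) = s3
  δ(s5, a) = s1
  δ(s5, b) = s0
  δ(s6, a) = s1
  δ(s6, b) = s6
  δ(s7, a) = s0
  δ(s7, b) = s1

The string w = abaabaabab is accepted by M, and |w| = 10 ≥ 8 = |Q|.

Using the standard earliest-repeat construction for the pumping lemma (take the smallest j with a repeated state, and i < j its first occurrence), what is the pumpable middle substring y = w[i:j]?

b

Run of M on w = a b a a b a a b a b:
  step 0: s0  (start)
  step 1: s6  (read a: s0→s6)
  step 2: s6  (read b: s6→s6)   ← first repeat (s6 seen earlier)
  step 3: s1  (read a: s6→s1)
  step 4: s1  (read a: s1→s1)
  step 5: s4  (read b: s1→s4)
  step 6: s3  (read a: s4→s3)
  step 7: s4  (read a: s3→s4)
  step 8: s3  (read b: s4→s3)
  step 9: s4  (read a: s3→s4)
  step 10: s3  (read b: s4→s3)

So i = 1, j = 2, giving x = w[0:1] = a, y = w[1:2] = b, z = w[2:10] = aabaabab.
Check: |xy| = 2 ≤ 8 and |y| = 1 ≥ 1. Reading y takes M from s6 back to s6, so every xyⁱz is accepted.
With |Q| = 8, pigeonhole forces a state repeat no later than step 8; the substring read between the first and second visits to that state can be pumped.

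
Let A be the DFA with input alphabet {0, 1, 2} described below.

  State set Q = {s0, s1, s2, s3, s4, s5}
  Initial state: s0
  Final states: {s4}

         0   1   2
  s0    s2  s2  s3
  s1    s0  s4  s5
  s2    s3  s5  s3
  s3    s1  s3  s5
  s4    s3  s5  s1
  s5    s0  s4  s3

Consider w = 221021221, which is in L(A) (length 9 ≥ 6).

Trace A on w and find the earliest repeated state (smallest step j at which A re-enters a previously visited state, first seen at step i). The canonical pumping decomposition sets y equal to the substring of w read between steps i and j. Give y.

State sequence: s0 -2-> s3 -2-> s5 -1-> s4 -0-> s3 -2-> s5 -1-> s4 -2-> s1 -2-> s5 -1-> s4
First repeat at step 4: s3 was already visited.

So i = 1, j = 4, giving x = w[0:1] = 2, y = w[1:4] = 210, z = w[4:9] = 21221.
Check: |xy| = 4 ≤ 6 and |y| = 3 ≥ 1. Reading y takes A from s3 back to s3, so every xyⁱz is accepted.

210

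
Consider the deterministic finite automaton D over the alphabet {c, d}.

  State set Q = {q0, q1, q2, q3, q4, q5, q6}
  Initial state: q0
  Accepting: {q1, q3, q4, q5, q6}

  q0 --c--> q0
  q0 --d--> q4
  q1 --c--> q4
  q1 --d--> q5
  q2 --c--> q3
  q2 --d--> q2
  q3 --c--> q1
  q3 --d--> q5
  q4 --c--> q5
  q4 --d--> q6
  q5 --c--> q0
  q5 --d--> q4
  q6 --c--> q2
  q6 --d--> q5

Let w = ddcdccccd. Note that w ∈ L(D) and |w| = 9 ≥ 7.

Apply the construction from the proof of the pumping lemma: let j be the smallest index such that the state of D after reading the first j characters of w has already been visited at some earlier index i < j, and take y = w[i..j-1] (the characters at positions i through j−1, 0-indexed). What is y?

State sequence: q0 -d-> q4 -d-> q6 -c-> q2 -d-> q2 -c-> q3 -c-> q1 -c-> q4 -c-> q5 -d-> q4
First repeat at step 4: q2 was already visited.

So i = 3, j = 4, giving x = w[0:3] = ddc, y = w[3:4] = d, z = w[4:9] = ccccd.
Check: |xy| = 4 ≤ 7 and |y| = 1 ≥ 1. Reading y takes D from q2 back to q2, so every xyⁱz is accepted.
The DFA has 7 states, so the proof of the pumping lemma guarantees a repeated state among the first 7+1 visited; the segment between the two visits is the pumpable y.

d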